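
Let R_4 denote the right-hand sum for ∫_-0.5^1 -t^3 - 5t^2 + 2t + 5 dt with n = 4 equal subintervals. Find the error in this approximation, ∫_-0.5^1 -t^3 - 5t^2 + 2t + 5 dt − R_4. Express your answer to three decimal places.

0.554

Exact integral: ∫_-0.5^1 f(t) dt = 6.140625.
R_4 ≈ 5.58691.
Error ≈ 6.140625 − 5.58691 ≈ 0.554.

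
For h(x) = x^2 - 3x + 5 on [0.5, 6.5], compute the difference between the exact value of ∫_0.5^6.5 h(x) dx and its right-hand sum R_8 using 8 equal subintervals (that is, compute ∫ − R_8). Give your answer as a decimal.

Exact integral: ∫_0.5^6.5 h(x) dx = 58.5.
R_8 = 68.0625.
Error = 58.5 − 68.0625 = -9.5625.

-9.5625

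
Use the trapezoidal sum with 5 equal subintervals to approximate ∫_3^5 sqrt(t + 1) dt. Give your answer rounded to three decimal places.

4.464

Δt = (5 − 3)/5 = 0.4.
f(3) ≈ 2.000, f(3.4) ≈ 2.098, f(3.8) ≈ 2.191, f(4.2) ≈ 2.280, f(4.6) ≈ 2.366, f(5) ≈ 2.449.
T_5 = (Δt/2)·[f(t_0) + 2f(t_1) + ... + 2f(t_{4}) + f(t_5)].
Sum ≈ 4.464.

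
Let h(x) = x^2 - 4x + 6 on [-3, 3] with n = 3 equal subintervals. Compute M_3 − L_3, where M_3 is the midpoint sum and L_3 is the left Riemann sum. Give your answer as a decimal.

M_3 = 52.
L_3 = 82.
M_3 − L_3 = -30.

-30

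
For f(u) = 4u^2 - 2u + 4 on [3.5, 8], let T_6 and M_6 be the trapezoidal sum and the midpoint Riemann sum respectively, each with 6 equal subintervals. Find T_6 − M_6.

2.53125

T_6 = 593.4375.
M_6 = 590.90625.
T_6 − M_6 = 2.53125.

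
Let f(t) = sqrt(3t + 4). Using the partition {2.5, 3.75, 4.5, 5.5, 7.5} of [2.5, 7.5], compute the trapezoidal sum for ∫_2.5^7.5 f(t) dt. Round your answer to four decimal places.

Subinterval widths: 1.25, 0.75, 1, 2.
f(2.5) ≈ 3.3912, f(3.75) ≈ 3.9051, f(4.5) ≈ 4.1833, f(5.5) ≈ 4.5277, f(7.5) ≈ 5.1478.
On each subinterval the trapezoid contributes (Δt_i/2)·[f(t_{i-1}) + f(t_i)].
Sum ≈ 21.6243.

21.6243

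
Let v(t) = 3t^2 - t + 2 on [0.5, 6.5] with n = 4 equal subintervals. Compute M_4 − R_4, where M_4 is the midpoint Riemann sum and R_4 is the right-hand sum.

-100.125

M_4 = 262.125.
R_4 = 362.25.
M_4 − R_4 = -100.125.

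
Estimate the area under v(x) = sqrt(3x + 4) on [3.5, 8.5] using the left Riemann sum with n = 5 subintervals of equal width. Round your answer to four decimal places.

Δx = (8.5 − 3.5)/5 = 1.
Left endpoints: 3.5, 4.5, 5.5, 6.5, 7.5.
v(3.5) ≈ 3.8079, v(4.5) ≈ 4.1833, v(5.5) ≈ 4.5277, v(6.5) ≈ 4.8477, v(7.5) ≈ 5.1478.
Sum = Δx · [v(3.5) + v(4.5) + v(5.5) + v(6.5) + v(7.5)].
Sum ≈ 22.5144.

22.5144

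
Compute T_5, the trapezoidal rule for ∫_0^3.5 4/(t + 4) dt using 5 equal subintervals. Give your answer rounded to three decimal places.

2.522

Δt = (3.5 − 0)/5 = 0.7.
f(0) = 1, f(0.7) = 40/47, f(1.4) = 20/27, f(2.1) = 40/61, f(2.8) = 10/17, f(3.5) = 8/15.
T_5 = (Δt/2)·[f(t_0) + 2f(t_1) + ... + 2f(t_{4}) + f(t_5)].
Sum ≈ 2.522.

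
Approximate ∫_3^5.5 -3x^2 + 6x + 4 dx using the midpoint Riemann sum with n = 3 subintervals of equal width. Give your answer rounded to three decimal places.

-65.191

Δx = (5.5 − 3)/3 = 5/6.
Midpoints: 41/12, 4.25, 61/12.
f(41/12) = -505/48, f(4.25) = -24.6875, f(61/12) = -2065/48.
Sum = Δx · [f(41/12) + f(4.25) + f(61/12)].
Sum ≈ -65.191.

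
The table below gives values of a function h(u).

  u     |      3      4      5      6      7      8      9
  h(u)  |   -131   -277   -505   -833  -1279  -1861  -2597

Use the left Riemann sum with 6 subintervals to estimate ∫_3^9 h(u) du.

Δu = 1.
Sum = 1·[(-131) + (-277) + (-505) + (-833) + (-1279) + (-1861)] = -4886.

-4886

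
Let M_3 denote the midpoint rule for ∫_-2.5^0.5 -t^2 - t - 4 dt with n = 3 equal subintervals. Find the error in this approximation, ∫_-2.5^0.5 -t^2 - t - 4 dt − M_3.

Exact integral: ∫_-2.5^0.5 f(t) dt = -14.25.
M_3 = -14.
Error = -14.25 − (-14) = -0.25.

-0.25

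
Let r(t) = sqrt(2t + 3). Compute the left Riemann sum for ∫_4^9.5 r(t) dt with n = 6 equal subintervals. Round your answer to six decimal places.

21.599593

Δt = (9.5 − 4)/6 = 11/12.
Left endpoints: 4, 59/12, 35/6, 6.75, 23/3, 103/12.
r(4) ≈ 3.316625, r(59/12) ≈ 3.582364, r(35/6) ≈ 3.829708, r(6.75) ≈ 4.062019, r(23/3) ≈ 4.281744, r(103/12) ≈ 4.490731.
Sum = Δt · [r(4) + r(59/12) + r(35/6) + ...].
Sum ≈ 21.599593.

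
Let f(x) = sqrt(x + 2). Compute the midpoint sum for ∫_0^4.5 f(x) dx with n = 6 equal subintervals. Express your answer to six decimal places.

9.165924

Δx = (4.5 − 0)/6 = 0.75.
Midpoints: 0.375, 1.125, 1.875, 2.625, 3.375, 4.125.
f(0.375) ≈ 1.541104, f(1.125) ≈ 1.767767, f(1.875) ≈ 1.968502, f(2.625) ≈ 2.150581, f(3.375) ≈ 2.318405, f(4.125) ≈ 2.474874.
Sum = Δx · [f(0.375) + f(1.125) + f(1.875) + ...].
Sum ≈ 9.165924.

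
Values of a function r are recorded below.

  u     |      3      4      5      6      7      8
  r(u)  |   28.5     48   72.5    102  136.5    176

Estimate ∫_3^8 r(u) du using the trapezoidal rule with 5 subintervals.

Δu = 1.
T_5 = (1/2)·[28.5 + 2·48 + 2·72.5 + 2·102 + 2·136.5 + 176] = 461.25.

461.25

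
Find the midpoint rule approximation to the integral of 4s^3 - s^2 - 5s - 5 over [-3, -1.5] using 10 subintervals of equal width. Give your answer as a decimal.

-74.35875

Δs = (-1.5 − (-3))/10 = 0.15.
Midpoints: -2.925, -2.775, -2.625, -2.475, -2.325, -2.175, -2.025, -1.875, -1.725, -1.575.
f(-2.925) = -99.0314375, f(-2.775) = -84.3025625, f(-2.625) = -71.1171875, f(-2.475) = -59.3943125, f(-2.325) = -49.0529375, f(-2.175) = -40.0120625, f(-2.025) = -32.1906875, f(-1.875) = -25.5078125, f(-1.725) = -19.8824375, f(-1.575) = -15.2335625.
Sum = Δs · [f(-2.925) + f(-2.775) + f(-2.625) + ...].
Sum = -74.35875.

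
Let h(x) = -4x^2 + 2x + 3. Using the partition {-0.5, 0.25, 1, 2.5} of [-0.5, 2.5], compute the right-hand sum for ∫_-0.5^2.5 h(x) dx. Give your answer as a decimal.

-22.3125

Subinterval widths: 0.75, 0.75, 1.5.
Right endpoints: 0.25, 1, 2.5.
h(0.25) = 3.25, h(1) = 1, h(2.5) = -17.
Sum = Σ Δx_i · h(x_i).
Sum = -22.3125.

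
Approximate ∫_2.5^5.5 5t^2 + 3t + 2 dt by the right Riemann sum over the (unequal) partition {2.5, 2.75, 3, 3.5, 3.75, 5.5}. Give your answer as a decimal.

380.84375

Subinterval widths: 0.25, 0.25, 0.5, 0.25, 1.75.
Right endpoints: 2.75, 3, 3.5, 3.75, 5.5.
f(2.75) = 48.0625, f(3) = 56, f(3.5) = 73.75, f(3.75) = 83.5625, f(5.5) = 169.75.
Sum = Σ Δt_i · f(t_i).
Sum = 380.84375.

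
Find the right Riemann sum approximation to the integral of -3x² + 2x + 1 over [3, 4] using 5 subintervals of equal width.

Δx = (4 − 3)/5 = 0.2.
Right endpoints: 3.2, 3.4, 3.6, 3.8, 4.
f(3.2) = -23.32, f(3.4) = -26.88, f(3.6) = -30.68, f(3.8) = -34.72, f(4) = -39.
Sum = Δx · [f(3.2) + f(3.4) + f(3.6) + f(3.8) + f(4)].
Sum = -30.92.

-30.92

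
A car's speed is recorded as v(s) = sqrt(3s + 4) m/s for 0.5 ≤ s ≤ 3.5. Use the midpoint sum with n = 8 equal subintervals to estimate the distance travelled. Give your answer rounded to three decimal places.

Δs = (3.5 − 0.5)/8 = 0.375.
Midpoints: 0.6875, 1.0625, 1.4375, 1.8125, 2.1875, 2.5625, 2.9375, 3.3125.
v(0.6875) ≈ 2.462, v(1.0625) ≈ 2.681, v(1.4375) ≈ 2.883, v(1.8125) ≈ 3.072, v(2.1875) ≈ 3.250, v(2.5625) ≈ 3.419, v(2.9375) ≈ 3.579, v(3.3125) ≈ 3.733.
Sum = Δs · [v(0.6875) + v(1.0625) + v(1.4375) + ...].
Sum ≈ 9.405.

9.405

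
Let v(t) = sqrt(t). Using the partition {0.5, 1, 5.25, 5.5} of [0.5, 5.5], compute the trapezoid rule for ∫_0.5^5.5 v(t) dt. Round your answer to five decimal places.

Subinterval widths: 0.5, 4.25, 0.25.
v(0.5) ≈ 0.70711, v(1) ≈ 1.00000, v(5.25) ≈ 2.29129, v(5.5) ≈ 2.34521.
On each subinterval the trapezoid contributes (Δt_i/2)·[v(t_{i-1}) + v(t_i)].
Sum ≈ 8.00033.

8.00033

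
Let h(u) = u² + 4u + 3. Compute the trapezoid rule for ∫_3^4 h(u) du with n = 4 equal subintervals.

29.34375

Δu = (4 − 3)/4 = 0.25.
h(3) = 24, h(3.25) = 26.5625, h(3.5) = 29.25, h(3.75) = 32.0625, h(4) = 35.
T_4 = (Δu/2)·[h(u_0) + 2h(u_1) + 2h(u_2) + 2h(u_3) + h(u_4)].
Sum = 29.34375.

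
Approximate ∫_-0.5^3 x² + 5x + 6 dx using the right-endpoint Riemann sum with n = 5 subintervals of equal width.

Δx = (3 − (-0.5))/5 = 0.7.
Right endpoints: 0.2, 0.9, 1.6, 2.3, 3.
f(0.2) = 7.04, f(0.9) = 11.31, f(1.6) = 16.56, f(2.3) = 22.79, f(3) = 30.
Sum = Δx · [f(0.2) + f(0.9) + f(1.6) + f(2.3) + f(3)].
Sum = 61.39.

61.39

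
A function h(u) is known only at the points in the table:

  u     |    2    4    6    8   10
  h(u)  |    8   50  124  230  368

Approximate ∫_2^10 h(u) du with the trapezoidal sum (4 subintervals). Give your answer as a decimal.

Δu = 2.
T_4 = (2/2)·[8 + 2·50 + 2·124 + 2·230 + 368] = 1184.

1184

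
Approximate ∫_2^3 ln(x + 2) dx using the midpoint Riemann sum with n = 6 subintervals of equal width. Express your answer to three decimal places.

1.502

Δx = (3 − 2)/6 = 1/6.
Midpoints: 25/12, 2.25, 29/12, 31/12, 2.75, 35/12.
f(25/12) ≈ 1.407, f(2.25) ≈ 1.447, f(29/12) ≈ 1.485, f(31/12) ≈ 1.522, f(2.75) ≈ 1.558, f(35/12) ≈ 1.593.
Sum = Δx · [f(25/12) + f(2.25) + f(29/12) + ...].
Sum ≈ 1.502.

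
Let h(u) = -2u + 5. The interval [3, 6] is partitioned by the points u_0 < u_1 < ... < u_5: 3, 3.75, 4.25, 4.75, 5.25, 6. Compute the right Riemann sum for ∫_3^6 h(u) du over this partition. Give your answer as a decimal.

-13.875

Subinterval widths: 0.75, 0.5, 0.5, 0.5, 0.75.
Right endpoints: 3.75, 4.25, 4.75, 5.25, 6.
h(3.75) = -2.5, h(4.25) = -3.5, h(4.75) = -4.5, h(5.25) = -5.5, h(6) = -7.
Sum = Σ Δu_i · h(u_i).
Sum = -13.875.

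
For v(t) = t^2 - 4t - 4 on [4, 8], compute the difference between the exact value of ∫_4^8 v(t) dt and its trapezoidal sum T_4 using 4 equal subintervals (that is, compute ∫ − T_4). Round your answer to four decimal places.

-0.6667

Exact integral: ∫_4^8 v(t) dt ≈ 37.333333.
T_4 = 38.
Error ≈ 37.333333 − 38 ≈ -0.6667.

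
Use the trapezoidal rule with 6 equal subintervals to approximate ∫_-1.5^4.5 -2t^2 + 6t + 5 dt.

Δt = (4.5 − (-1.5))/6 = 1.
f(-1.5) = -8.5, f(-0.5) = 1.5, f(0.5) = 7.5, f(1.5) = 9.5, f(2.5) = 7.5, f(3.5) = 1.5, f(4.5) = -8.5.
T_6 = (Δt/2)·[f(t_0) + 2f(t_1) + ... + 2f(t_{5}) + f(t_6)].
Sum = 19.

19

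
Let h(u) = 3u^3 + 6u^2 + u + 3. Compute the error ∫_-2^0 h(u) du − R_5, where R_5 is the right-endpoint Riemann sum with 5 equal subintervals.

Exact integral: ∫_-2^0 h(u) du = 8.
R_5 = 8.24.
Error = 8 − 8.24 = -0.24.

-0.24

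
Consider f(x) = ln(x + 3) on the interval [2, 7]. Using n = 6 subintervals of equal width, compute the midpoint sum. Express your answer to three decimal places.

9.982

Δx = (7 − 2)/6 = 5/6.
Midpoints: 29/12, 3.25, 49/12, 59/12, 5.75, 79/12.
f(29/12) ≈ 1.689, f(3.25) ≈ 1.833, f(49/12) ≈ 1.958, f(59/12) ≈ 2.069, f(5.75) ≈ 2.169, f(79/12) ≈ 2.260.
Sum = Δx · [f(29/12) + f(3.25) + f(49/12) + ...].
Sum ≈ 9.982.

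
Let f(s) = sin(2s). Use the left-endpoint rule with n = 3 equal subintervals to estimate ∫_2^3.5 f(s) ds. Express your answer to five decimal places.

-0.99757

Δs = (3.5 − 2)/3 = 0.5.
Left endpoints: 2, 2.5, 3.
f(2) ≈ -0.75680, f(2.5) ≈ -0.95892, f(3) ≈ -0.27942.
Sum = Δs · [f(2) + f(2.5) + f(3)].
Sum ≈ -0.99757.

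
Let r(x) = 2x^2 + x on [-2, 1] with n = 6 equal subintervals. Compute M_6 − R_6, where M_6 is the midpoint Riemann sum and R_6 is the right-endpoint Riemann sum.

0.375

M_6 = 4.375.
R_6 = 4.
M_6 − R_6 = 0.375.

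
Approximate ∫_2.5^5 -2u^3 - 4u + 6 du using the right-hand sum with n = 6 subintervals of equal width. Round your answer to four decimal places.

Δu = (5 − 2.5)/6 = 5/12.
Right endpoints: 35/12, 10/3, 3.75, 25/6, 55/12, 5.
f(35/12) = -47771/864, f(10/3) = -2198/27, f(3.75) = -114.46875, f(25/6) = -16777/108, f(55/12) = -177031/864, f(5) = -264.
Sum = Δu · [f(35/12) + f(10/3) + f(3.75) + ...].
Sum ≈ -364.7526.

-364.7526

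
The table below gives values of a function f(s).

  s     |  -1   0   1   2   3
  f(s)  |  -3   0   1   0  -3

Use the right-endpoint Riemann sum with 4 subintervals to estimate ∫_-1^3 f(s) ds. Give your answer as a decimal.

Δs = 1.
Sum = 1·[0 + 1 + 0 + (-3)] = -2.

-2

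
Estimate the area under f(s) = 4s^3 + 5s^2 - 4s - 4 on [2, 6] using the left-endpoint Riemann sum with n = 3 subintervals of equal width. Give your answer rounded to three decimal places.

Δs = (6 − 2)/3 = 4/3.
Left endpoints: 2, 10/3, 14/3.
f(2) = 40, f(10/3) = 5032/27, f(14/3) = 13304/27.
Sum = Δs · [f(2) + f(10/3) + f(14/3)].
Sum ≈ 958.815.

958.815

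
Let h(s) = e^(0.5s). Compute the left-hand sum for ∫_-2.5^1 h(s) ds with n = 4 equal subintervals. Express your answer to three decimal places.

Δs = (1 − (-2.5))/4 = 0.875.
Left endpoints: -2.5, -1.625, -0.75, 0.125.
h(-2.5) ≈ 0.287, h(-1.625) ≈ 0.444, h(-0.75) ≈ 0.687, h(0.125) ≈ 1.064.
Sum = Δs · [h(-2.5) + h(-1.625) + h(-0.75) + h(0.125)].
Sum ≈ 2.172.

2.172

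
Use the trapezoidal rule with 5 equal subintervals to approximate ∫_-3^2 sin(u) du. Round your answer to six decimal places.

Δu = (2 − (-3))/5 = 1.
f(-3) ≈ -0.141120, f(-2) ≈ -0.909297, f(-1) ≈ -0.841471, f(0) ≈ 0.000000, f(1) ≈ 0.841471, f(2) ≈ 0.909297.
T_5 = (Δu/2)·[f(u_0) + 2f(u_1) + ... + 2f(u_{4}) + f(u_5)].
Sum ≈ -0.525209.

-0.525209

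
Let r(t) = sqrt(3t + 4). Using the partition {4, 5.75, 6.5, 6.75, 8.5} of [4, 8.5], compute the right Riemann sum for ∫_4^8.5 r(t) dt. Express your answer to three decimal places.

22.439

Subinterval widths: 1.75, 0.75, 0.25, 1.75.
Right endpoints: 5.75, 6.5, 6.75, 8.5.
r(5.75) ≈ 4.610, r(6.5) ≈ 4.848, r(6.75) ≈ 4.924, r(8.5) ≈ 5.431.
Sum = Σ Δt_i · r(t_i).
Sum ≈ 22.439.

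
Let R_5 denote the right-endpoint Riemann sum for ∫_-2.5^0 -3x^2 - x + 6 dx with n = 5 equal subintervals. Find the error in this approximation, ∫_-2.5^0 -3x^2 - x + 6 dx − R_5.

Exact integral: ∫_-2.5^0 f(x) dx = 2.5.
R_5 = 6.25.
Error = 2.5 − 6.25 = -3.75.

-3.75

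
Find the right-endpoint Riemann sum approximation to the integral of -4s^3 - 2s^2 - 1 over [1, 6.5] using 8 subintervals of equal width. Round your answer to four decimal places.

Δs = (6.5 − 1)/8 = 0.6875.
Right endpoints: 1.6875, 2.375, 3.0625, 3.75, 4.4375, 5.125, 5.8125, 6.5.
f(1.6875) = -26539/1024, f(2.375) = -65.8671875, f(3.0625) = -137881/1024, f(3.75) = -240.0625, f(4.4375) = -399263/1024, f(5.125) = -591.9765625, f(5.8125) = -874573/1024, f(6.5) = -1184.
Sum = Δs · [f(1.6875) + f(2.375) + f(3.0625) + ...].
Sum ≈ -2396.9365.

-2396.9365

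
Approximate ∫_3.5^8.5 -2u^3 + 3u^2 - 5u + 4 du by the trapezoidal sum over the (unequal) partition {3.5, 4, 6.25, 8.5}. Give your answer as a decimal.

-2225.1484375

Subinterval widths: 0.5, 2.25, 2.25.
f(3.5) = -62.5, f(4) = -96, f(6.25) = -398.34375, f(8.5) = -1050.
On each subinterval the trapezoid contributes (Δu_i/2)·[f(u_{i-1}) + f(u_i)].
Sum = -2225.1484375.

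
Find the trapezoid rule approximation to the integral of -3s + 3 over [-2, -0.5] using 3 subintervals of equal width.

10.125

Δs = (-0.5 − (-2))/3 = 0.5.
f(-2) = 9, f(-1.5) = 7.5, f(-1) = 6, f(-0.5) = 4.5.
T_3 = (Δs/2)·[f(s_0) + 2f(s_1) + 2f(s_2) + f(s_3)].
Sum = 10.125.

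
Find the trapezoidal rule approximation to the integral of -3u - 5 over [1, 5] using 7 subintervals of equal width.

-56

Δu = (5 − 1)/7 = 4/7.
f(1) = -8, f(11/7) = -68/7, f(15/7) = -80/7, f(19/7) = -92/7, f(23/7) = -104/7, f(27/7) = -116/7, f(31/7) = -128/7, f(5) = -20.
T_7 = (Δu/2)·[f(u_0) + 2f(u_1) + ... + 2f(u_{6}) + f(u_7)].
Sum = -56.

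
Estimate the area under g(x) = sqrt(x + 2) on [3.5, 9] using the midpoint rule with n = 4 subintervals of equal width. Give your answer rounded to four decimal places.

Δx = (9 − 3.5)/4 = 1.375.
Midpoints: 4.1875, 5.5625, 6.9375, 8.3125.
g(4.1875) ≈ 2.4875, g(5.5625) ≈ 2.7500, g(6.9375) ≈ 2.9896, g(8.3125) ≈ 3.2113.
Sum = Δx · [g(4.1875) + g(5.5625) + g(6.9375) + g(8.3125)].
Sum ≈ 15.7277.

15.7277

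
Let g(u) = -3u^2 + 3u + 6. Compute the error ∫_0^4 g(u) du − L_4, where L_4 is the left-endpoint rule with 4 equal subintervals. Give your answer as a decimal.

Exact integral: ∫_0^4 g(u) du = -16.
L_4 = 0.
Error = -16 − 0 = -16.

-16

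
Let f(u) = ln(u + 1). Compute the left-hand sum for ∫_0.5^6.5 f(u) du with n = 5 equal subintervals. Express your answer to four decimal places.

Δu = (6.5 − 0.5)/5 = 1.2.
Left endpoints: 0.5, 1.7, 2.9, 4.1, 5.3.
f(0.5) ≈ 0.4055, f(1.7) ≈ 0.9933, f(2.9) ≈ 1.3610, f(4.1) ≈ 1.6292, f(5.3) ≈ 1.8405.
Sum = Δu · [f(0.5) + f(1.7) + f(2.9) + f(4.1) + f(5.3)].
Sum ≈ 7.4754.

7.4754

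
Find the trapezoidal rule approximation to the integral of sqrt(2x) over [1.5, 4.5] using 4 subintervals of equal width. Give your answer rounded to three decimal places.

Δx = (4.5 − 1.5)/4 = 0.75.
f(1.5) ≈ 1.732, f(2.25) ≈ 2.121, f(3) ≈ 2.449, f(3.75) ≈ 2.739, f(4.5) ≈ 3.000.
T_4 = (Δx/2)·[f(x_0) + 2f(x_1) + 2f(x_2) + 2f(x_3) + f(x_4)].
Sum ≈ 7.257.

7.257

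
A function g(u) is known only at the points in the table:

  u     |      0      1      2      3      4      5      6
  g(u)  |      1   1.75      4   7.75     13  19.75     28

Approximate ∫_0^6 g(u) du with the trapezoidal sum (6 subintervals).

Δu = 1.
T_6 = (1/2)·[1 + 2·1.75 + 2·4 + 2·7.75 + 2·13 + 2·19.75 + 28] = 60.75.

60.75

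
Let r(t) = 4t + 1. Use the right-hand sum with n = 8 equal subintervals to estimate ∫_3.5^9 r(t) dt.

150.5625

Δt = (9 − 3.5)/8 = 0.6875.
Right endpoints: 4.1875, 4.875, 5.5625, 6.25, 6.9375, 7.625, 8.3125, 9.
r(4.1875) = 17.75, r(4.875) = 20.5, r(5.5625) = 23.25, r(6.25) = 26, r(6.9375) = 28.75, r(7.625) = 31.5, r(8.3125) = 34.25, r(9) = 37.
Sum = Δt · [r(4.1875) + r(4.875) + r(5.5625) + ...].
Sum = 150.5625.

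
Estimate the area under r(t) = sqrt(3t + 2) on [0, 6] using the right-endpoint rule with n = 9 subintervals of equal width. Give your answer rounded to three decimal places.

Δt = (6 − 0)/9 = 2/3.
Right endpoints: 2/3, 4/3, 2, 8/3, 10/3, 4, 14/3, 16/3, 6.
r(2/3) ≈ 2.000, r(4/3) ≈ 2.449, r(2) ≈ 2.828, r(8/3) ≈ 3.162, r(10/3) ≈ 3.464, r(4) ≈ 3.742, r(14/3) ≈ 4.000, r(16/3) ≈ 4.243, r(6) ≈ 4.472.
Sum = Δt · [r(2/3) + r(4/3) + r(2) + ...].
Sum ≈ 20.240.

20.240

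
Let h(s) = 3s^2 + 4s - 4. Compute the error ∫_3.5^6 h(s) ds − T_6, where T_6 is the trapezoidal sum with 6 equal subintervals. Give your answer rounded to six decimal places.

Exact integral: ∫_3.5^6 h(s) ds = 210.625.
T_6 ≈ 210.84201389.
Error ≈ 210.625 − 210.84201389 ≈ -0.217014.

-0.217014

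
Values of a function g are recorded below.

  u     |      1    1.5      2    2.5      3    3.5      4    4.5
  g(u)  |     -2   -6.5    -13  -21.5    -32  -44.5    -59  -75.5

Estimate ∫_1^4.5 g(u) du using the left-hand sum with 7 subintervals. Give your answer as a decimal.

Δu = 0.5.
Sum = 0.5·[(-2) + (-6.5) + (-13) + (-21.5) + (-32) + (-44.5) + (-59)] = -89.25.

-89.25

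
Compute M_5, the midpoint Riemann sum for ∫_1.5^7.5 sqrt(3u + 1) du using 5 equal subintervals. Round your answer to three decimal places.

22.469

Δu = (7.5 − 1.5)/5 = 1.2.
Midpoints: 2.1, 3.3, 4.5, 5.7, 6.9.
f(2.1) ≈ 2.702, f(3.3) ≈ 3.302, f(4.5) ≈ 3.808, f(5.7) ≈ 4.254, f(6.9) ≈ 4.658.
Sum = Δu · [f(2.1) + f(3.3) + f(4.5) + f(5.7) + f(6.9)].
Sum ≈ 22.469.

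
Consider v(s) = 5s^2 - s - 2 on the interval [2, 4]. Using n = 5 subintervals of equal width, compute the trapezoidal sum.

83.6

Δs = (4 − 2)/5 = 0.4.
v(2) = 16, v(2.4) = 24.4, v(2.8) = 34.4, v(3.2) = 46, v(3.6) = 59.2, v(4) = 74.
T_5 = (Δs/2)·[v(s_0) + 2v(s_1) + ... + 2v(s_{4}) + v(s_5)].
Sum = 83.6.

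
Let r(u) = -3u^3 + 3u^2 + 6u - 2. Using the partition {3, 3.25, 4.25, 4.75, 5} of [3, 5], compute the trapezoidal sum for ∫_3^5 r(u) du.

-272.078125

Subinterval widths: 0.25, 1, 0.5, 0.25.
r(3) = -38, r(3.25) = -53.796875, r(4.25) = -152.609375, r(4.75) = -227.328125, r(5) = -272.
On each subinterval the trapezoid contributes (Δu_i/2)·[r(u_{i-1}) + r(u_i)].
Sum = -272.078125.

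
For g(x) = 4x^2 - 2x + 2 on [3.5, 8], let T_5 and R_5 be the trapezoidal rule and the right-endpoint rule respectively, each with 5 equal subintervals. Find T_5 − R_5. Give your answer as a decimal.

-89.1

T_5 = 585.18.
R_5 = 674.28.
T_5 − R_5 = -89.1.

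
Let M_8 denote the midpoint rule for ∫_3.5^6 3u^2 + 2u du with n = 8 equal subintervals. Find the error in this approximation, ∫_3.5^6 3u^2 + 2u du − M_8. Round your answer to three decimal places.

Exact integral: ∫_3.5^6 f(u) du = 196.875.
M_8 ≈ 196.81396.
Error ≈ 196.875 − 196.81396 ≈ 0.061.

0.061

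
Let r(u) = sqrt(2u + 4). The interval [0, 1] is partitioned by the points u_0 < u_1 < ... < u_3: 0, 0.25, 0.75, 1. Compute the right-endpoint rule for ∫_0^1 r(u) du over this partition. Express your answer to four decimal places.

2.3153

Subinterval widths: 0.25, 0.5, 0.25.
Right endpoints: 0.25, 0.75, 1.
r(0.25) ≈ 2.1213, r(0.75) ≈ 2.3452, r(1) ≈ 2.4495.
Sum = Σ Δu_i · r(u_i).
Sum ≈ 2.3153.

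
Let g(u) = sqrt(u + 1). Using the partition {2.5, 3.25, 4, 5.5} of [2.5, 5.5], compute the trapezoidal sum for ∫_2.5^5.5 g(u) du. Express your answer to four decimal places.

Subinterval widths: 0.75, 0.75, 1.5.
g(2.5) ≈ 1.8708, g(3.25) ≈ 2.0616, g(4) ≈ 2.2361, g(5.5) ≈ 2.5495.
On each subinterval the trapezoid contributes (Δu_i/2)·[g(u_{i-1}) + g(u_i)].
Sum ≈ 6.6754.

6.6754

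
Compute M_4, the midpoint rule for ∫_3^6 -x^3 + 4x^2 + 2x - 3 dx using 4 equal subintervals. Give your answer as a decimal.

Δx = (6 − 3)/4 = 0.75.
Midpoints: 3.375, 4.125, 4.875, 5.625.
f(3.375) = 5565/512, f(4.125) = 1599/512, f(4.875) = -7191/512, f(5.625) = -22101/512.
Sum = Δx · [f(3.375) + f(4.125) + f(4.875) + f(5.625)].
Sum = -32.4140625.

-32.4140625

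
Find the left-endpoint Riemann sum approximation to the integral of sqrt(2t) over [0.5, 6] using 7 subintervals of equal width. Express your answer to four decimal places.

Δt = (6 − 0.5)/7 = 11/14.
Left endpoints: 0.5, 9/7, 29/14, 20/7, 51/14, 31/7, 73/14.
f(0.5) ≈ 1.0000, f(9/7) ≈ 1.6036, f(29/14) ≈ 2.0354, f(20/7) ≈ 2.3905, f(51/14) ≈ 2.6992, f(31/7) ≈ 2.9761, f(73/14) ≈ 3.2293.
Sum = Δt · [f(0.5) + f(9/7) + f(29/14) + ...].
Sum ≈ 12.5196.

12.5196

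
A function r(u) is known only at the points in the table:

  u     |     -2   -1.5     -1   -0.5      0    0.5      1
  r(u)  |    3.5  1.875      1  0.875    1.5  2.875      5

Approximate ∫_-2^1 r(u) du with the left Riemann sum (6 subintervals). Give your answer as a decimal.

Δu = 0.5.
Sum = 0.5·[3.5 + 1.875 + 1 + 0.875 + 1.5 + 2.875] = 5.8125.

5.8125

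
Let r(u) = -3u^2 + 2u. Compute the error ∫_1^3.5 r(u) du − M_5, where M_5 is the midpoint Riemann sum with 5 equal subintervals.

-0.15625

Exact integral: ∫_1^3.5 r(u) du = -30.625.
M_5 = -30.46875.
Error = -30.625 − (-30.46875) = -0.15625.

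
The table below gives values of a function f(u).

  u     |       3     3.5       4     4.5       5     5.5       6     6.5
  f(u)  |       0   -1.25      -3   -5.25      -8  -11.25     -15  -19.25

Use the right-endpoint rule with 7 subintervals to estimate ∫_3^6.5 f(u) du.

Δu = 0.5.
Sum = 0.5·[(-1.25) + (-3) + (-5.25) + (-8) + (-11.25) + (-15) + (-19.25)] = -31.5.

-31.5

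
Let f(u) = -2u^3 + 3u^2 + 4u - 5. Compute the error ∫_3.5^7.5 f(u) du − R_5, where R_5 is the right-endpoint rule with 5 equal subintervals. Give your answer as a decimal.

256.8

Exact integral: ∫_3.5^7.5 f(u) du = -1060.
R_5 = -1316.8.
Error = -1060 − (-1316.8) = 256.8.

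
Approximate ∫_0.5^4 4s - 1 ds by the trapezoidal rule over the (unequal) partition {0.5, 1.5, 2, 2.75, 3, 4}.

28

Subinterval widths: 1, 0.5, 0.75, 0.25, 1.
f(0.5) = 1, f(1.5) = 5, f(2) = 7, f(2.75) = 10, f(3) = 11, f(4) = 15.
On each subinterval the trapezoid contributes (Δs_i/2)·[f(s_{i-1}) + f(s_i)].
Sum = 28.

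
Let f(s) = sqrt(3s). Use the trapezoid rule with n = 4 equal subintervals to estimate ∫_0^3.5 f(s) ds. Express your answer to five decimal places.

7.29566

Δs = (3.5 − 0)/4 = 0.875.
f(0) ≈ 0.00000, f(0.875) ≈ 1.62019, f(1.75) ≈ 2.29129, f(2.625) ≈ 2.80624, f(3.5) ≈ 3.24037.
T_4 = (Δs/2)·[f(s_0) + 2f(s_1) + 2f(s_2) + 2f(s_3) + f(s_4)].
Sum ≈ 7.29566.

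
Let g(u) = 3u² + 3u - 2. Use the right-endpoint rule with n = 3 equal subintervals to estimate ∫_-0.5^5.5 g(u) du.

Δu = (5.5 − (-0.5))/3 = 2.
Right endpoints: 1.5, 3.5, 5.5.
g(1.5) = 9.25, g(3.5) = 45.25, g(5.5) = 105.25.
Sum = Δu · [g(1.5) + g(3.5) + g(5.5)].
Sum = 319.5.

319.5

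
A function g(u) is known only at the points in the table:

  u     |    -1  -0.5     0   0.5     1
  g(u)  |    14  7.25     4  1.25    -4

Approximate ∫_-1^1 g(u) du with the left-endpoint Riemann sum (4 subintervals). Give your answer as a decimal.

13.25

Δu = 0.5.
Sum = 0.5·[14 + 7.25 + 4 + 1.25] = 13.25.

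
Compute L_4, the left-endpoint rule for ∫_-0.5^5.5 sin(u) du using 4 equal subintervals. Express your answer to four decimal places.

Δu = (5.5 − (-0.5))/4 = 1.5.
Left endpoints: -0.5, 1, 2.5, 4.
f(-0.5) ≈ -0.4794, f(1) ≈ 0.8415, f(2.5) ≈ 0.5985, f(4) ≈ -0.7568.
Sum = Δu · [f(-0.5) + f(1) + f(2.5) + f(4)].
Sum ≈ 0.3056.

0.3056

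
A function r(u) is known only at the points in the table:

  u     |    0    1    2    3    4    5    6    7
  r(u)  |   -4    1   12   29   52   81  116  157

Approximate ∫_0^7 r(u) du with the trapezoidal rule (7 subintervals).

Δu = 1.
T_7 = (1/2)·[(-4) + 2·1 + 2·12 + 2·29 + 2·52 + 2·81 + 2·116 + 157] = 367.5.

367.5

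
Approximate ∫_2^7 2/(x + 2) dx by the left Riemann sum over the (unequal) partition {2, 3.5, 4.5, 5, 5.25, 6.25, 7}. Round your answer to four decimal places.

Subinterval widths: 1.5, 1, 0.5, 0.25, 1, 0.75.
Left endpoints: 2, 3.5, 4.5, 5, 5.25, 6.25.
f(2) = 0.5, f(3.5) = 4/11, f(4.5) = 4/13, f(5) = 2/7, f(5.25) = 8/29, f(6.25) = 8/33.
Sum = Σ Δx_i · f(x_i).
Sum ≈ 1.7966.

1.7966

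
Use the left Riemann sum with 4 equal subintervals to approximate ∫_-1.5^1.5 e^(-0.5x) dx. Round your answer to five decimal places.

Δx = (1.5 − (-1.5))/4 = 0.75.
Left endpoints: -1.5, -0.75, 0, 0.75.
f(-1.5) ≈ 2.11700, f(-0.75) ≈ 1.45499, f(0) ≈ 1.00000, f(0.75) ≈ 0.68729.
Sum = Δx · [f(-1.5) + f(-0.75) + f(0) + f(0.75)].
Sum ≈ 3.94446.

3.94446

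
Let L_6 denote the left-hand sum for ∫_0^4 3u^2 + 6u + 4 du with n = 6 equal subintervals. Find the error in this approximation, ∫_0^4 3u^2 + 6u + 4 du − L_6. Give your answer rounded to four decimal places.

23.1111

Exact integral: ∫_0^4 f(u) du = 128.
L_6 ≈ 104.888889.
Error ≈ 128 − 104.888889 ≈ 23.1111.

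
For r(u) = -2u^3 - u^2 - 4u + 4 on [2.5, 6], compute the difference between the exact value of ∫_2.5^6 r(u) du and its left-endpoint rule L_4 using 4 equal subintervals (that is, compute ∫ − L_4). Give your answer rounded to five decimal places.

-182.63346

Exact integral: ∫_2.5^6 r(u) du ≈ -740.7604167.
L_4 ≈ -558.1269531.
Error ≈ -740.7604167 − (-558.1269531) ≈ -182.63346.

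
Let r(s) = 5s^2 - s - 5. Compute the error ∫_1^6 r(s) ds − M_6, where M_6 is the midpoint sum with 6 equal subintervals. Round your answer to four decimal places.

Exact integral: ∫_1^6 r(s) ds ≈ 315.833333.
M_6 ≈ 314.386574.
Error ≈ 315.833333 − 314.386574 ≈ 1.4468.

1.4468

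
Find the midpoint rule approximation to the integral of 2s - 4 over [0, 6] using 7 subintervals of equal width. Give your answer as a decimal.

12

Δs = (6 − 0)/7 = 6/7.
Midpoints: 3/7, 9/7, 15/7, 3, 27/7, 33/7, 39/7.
f(3/7) = -22/7, f(9/7) = -10/7, f(15/7) = 2/7, f(3) = 2, f(27/7) = 26/7, f(33/7) = 38/7, f(39/7) = 50/7.
Sum = Δs · [f(3/7) + f(9/7) + f(15/7) + ...].
Sum = 12.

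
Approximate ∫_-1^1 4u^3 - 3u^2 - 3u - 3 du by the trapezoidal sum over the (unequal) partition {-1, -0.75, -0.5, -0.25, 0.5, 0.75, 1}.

Subinterval widths: 0.25, 0.25, 0.25, 0.75, 0.25, 0.25.
f(-1) = -7, f(-0.75) = -4.125, f(-0.5) = -2.75, f(-0.25) = -2.5, f(0.5) = -4.75, f(0.75) = -5.25, f(1) = -5.
On each subinterval the trapezoid contributes (Δu_i/2)·[f(u_{i-1}) + f(u_i)].
Sum = -8.15625.

-8.15625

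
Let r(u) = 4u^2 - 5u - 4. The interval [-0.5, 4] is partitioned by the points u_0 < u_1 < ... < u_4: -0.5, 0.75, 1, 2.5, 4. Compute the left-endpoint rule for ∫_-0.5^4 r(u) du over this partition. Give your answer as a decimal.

Subinterval widths: 1.25, 0.25, 1.5, 1.5.
Left endpoints: -0.5, 0.75, 1, 2.5.
r(-0.5) = -0.5, r(0.75) = -5.5, r(1) = -5, r(2.5) = 8.5.
Sum = Σ Δu_i · r(u_i).
Sum = 3.25.

3.25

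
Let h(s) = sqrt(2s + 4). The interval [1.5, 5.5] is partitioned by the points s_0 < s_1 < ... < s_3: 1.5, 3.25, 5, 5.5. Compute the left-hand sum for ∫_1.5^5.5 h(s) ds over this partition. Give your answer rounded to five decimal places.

Subinterval widths: 1.75, 1.75, 0.5.
Left endpoints: 1.5, 3.25, 5.
h(1.5) ≈ 2.64575, h(3.25) ≈ 3.24037, h(5) ≈ 3.74166.
Sum = Σ Δs_i · h(s_i).
Sum ≈ 12.17154.

12.17154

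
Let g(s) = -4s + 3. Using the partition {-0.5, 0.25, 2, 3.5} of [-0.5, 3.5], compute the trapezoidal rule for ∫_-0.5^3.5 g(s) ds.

Subinterval widths: 0.75, 1.75, 1.5.
g(-0.5) = 5, g(0.25) = 2, g(2) = -5, g(3.5) = -11.
On each subinterval the trapezoid contributes (Δs_i/2)·[g(s_{i-1}) + g(s_i)].
Sum = -12.

-12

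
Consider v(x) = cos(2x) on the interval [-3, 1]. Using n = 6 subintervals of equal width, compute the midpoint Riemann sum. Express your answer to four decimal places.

Δx = (1 − (-3))/6 = 2/3.
Midpoints: -8/3, -2, -4/3, -2/3, 0, 2/3.
v(-8/3) ≈ 0.5818, v(-2) ≈ -0.6536, v(-4/3) ≈ -0.8893, v(-2/3) ≈ 0.2352, v(0) ≈ 1.0000, v(2/3) ≈ 0.2352.
Sum = Δx · [v(-8/3) + v(-2) + v(-4/3) + ...].
Sum ≈ 0.3395.

0.3395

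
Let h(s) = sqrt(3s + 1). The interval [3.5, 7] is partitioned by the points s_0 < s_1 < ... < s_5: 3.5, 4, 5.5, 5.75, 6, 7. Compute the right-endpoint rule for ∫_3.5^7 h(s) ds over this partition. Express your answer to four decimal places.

Subinterval widths: 0.5, 1.5, 0.25, 0.25, 1.
Right endpoints: 4, 5.5, 5.75, 6, 7.
h(4) ≈ 3.6056, h(5.5) ≈ 4.1833, h(5.75) ≈ 4.2720, h(6) ≈ 4.3589, h(7) ≈ 4.6904.
Sum = Σ Δs_i · h(s_i).
Sum ≈ 14.9259.

14.9259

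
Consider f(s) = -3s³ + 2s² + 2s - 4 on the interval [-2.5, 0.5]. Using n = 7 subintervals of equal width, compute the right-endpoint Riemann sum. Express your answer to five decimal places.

Δs = (0.5 − (-2.5))/7 = 3/7.
Right endpoints: -29/14, -23/14, -17/14, -11/14, -5/14, 1/14, 0.5.
f(-29/14) = 74371/2744, f(-23/14) = 31321/2744, f(-17/14) = 5191/2744, f(-11/14) = -7907/2744, f(-5/14) = -11861/2744, f(1/14) = -10559/2744, f(0.5) = -2.875.
Sum = Δs · [f(-29/14) + f(-23/14) + f(-17/14) + ...].
Sum ≈ 11.34949.

11.34949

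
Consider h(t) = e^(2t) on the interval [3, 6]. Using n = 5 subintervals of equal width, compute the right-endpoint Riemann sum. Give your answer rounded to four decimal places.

Δt = (6 − 3)/5 = 0.6.
Right endpoints: 3.6, 4.2, 4.8, 5.4, 6.
h(3.6) ≈ 1339.4308, h(4.2) ≈ 4447.0667, h(4.8) ≈ 14764.7816, h(5.4) ≈ 49020.8011, h(6) ≈ 162754.7914.
Sum = Δt · [h(3.6) + h(4.2) + h(4.8) + h(5.4) + h(6)].
Sum ≈ 139396.1230.

139396.1230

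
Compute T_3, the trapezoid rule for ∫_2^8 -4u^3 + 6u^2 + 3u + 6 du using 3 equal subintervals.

-3162

Δu = (8 − 2)/3 = 2.
f(2) = 4, f(4) = -142, f(6) = -624, f(8) = -1634.
T_3 = (Δu/2)·[f(u_0) + 2f(u_1) + 2f(u_2) + f(u_3)].
Sum = -3162.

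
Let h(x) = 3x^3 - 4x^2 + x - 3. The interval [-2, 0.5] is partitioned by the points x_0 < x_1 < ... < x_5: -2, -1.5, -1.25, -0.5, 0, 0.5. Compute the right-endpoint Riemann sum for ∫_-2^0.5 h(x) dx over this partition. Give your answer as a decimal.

Subinterval widths: 0.5, 0.25, 0.75, 0.5, 0.5.
Right endpoints: -1.5, -1.25, -0.5, 0, 0.5.
h(-1.5) = -23.625, h(-1.25) = -16.359375, h(-0.5) = -4.875, h(0) = -3, h(0.5) = -3.125.
Sum = Σ Δx_i · h(x_i).
Sum = -22.62109375.

-22.62109375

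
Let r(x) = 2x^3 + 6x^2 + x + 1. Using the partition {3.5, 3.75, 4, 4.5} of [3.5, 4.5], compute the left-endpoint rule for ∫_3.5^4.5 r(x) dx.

204.0859375

Subinterval widths: 0.25, 0.25, 0.5.
Left endpoints: 3.5, 3.75, 4.
r(3.5) = 163.75, r(3.75) = 194.59375, r(4) = 229.
Sum = Σ Δx_i · r(x_i).
Sum = 204.0859375.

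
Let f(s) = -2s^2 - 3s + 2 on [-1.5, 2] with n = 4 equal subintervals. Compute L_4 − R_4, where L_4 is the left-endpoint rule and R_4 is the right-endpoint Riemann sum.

L_4 = 2.0234375.
R_4 = -10.2265625.
L_4 − R_4 = 12.25.

12.25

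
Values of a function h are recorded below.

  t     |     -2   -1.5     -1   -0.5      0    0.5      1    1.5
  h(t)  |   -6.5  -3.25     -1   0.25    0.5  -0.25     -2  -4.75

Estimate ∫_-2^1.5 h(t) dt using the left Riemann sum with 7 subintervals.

Δt = 0.5.
Sum = 0.5·[(-6.5) + (-3.25) + (-1) + 0.25 + 0.5 + (-0.25) + (-2)] = -6.125.

-6.125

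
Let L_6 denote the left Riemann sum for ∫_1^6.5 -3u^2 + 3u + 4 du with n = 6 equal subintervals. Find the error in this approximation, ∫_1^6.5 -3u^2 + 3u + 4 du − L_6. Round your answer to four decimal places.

Exact integral: ∫_1^6.5 f(u) du = -189.75.
L_6 ≈ -142.904514.
Error ≈ -189.75 − (-142.904514) ≈ -46.8455.

-46.8455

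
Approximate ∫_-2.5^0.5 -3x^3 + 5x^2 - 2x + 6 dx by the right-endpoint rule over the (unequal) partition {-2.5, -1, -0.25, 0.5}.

Subinterval widths: 1.5, 0.75, 0.75.
Right endpoints: -1, -0.25, 0.5.
f(-1) = 16, f(-0.25) = 6.859375, f(0.5) = 5.875.
Sum = Σ Δx_i · f(x_i).
Sum = 33.55078125.

33.55078125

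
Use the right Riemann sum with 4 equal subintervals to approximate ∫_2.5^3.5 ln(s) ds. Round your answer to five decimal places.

1.13541

Δs = (3.5 − 2.5)/4 = 0.25.
Right endpoints: 2.75, 3, 3.25, 3.5.
f(2.75) ≈ 1.01160, f(3) ≈ 1.09861, f(3.25) ≈ 1.17865, f(3.5) ≈ 1.25276.
Sum = Δs · [f(2.75) + f(3) + f(3.25) + f(3.5)].
Sum ≈ 1.13541.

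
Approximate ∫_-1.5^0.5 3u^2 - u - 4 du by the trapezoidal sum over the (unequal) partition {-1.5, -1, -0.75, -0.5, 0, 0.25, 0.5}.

Subinterval widths: 0.5, 0.25, 0.25, 0.5, 0.25, 0.25.
f(-1.5) = 4.25, f(-1) = 0, f(-0.75) = -1.5625, f(-0.5) = -2.75, f(0) = -4, f(0.25) = -4.0625, f(0.5) = -3.75.
On each subinterval the trapezoid contributes (Δu_i/2)·[f(u_{i-1}) + f(u_i)].
Sum = -3.34375.

-3.34375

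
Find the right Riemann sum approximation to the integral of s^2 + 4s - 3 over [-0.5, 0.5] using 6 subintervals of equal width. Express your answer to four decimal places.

Δs = (0.5 − (-0.5))/6 = 1/6.
Right endpoints: -1/3, -1/6, 0, 1/6, 1/3, 0.5.
f(-1/3) = -38/9, f(-1/6) = -131/36, f(0) = -3, f(1/6) = -83/36, f(1/3) = -14/9, f(0.5) = -0.75.
Sum = Δs · [f(-1/3) + f(-1/6) + f(0) + ...].
Sum ≈ -2.5787.

-2.5787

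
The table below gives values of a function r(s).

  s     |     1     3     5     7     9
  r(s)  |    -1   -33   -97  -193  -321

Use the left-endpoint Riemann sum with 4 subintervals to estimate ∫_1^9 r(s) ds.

-648

Δs = 2.
Sum = 2·[(-1) + (-33) + (-97) + (-193)] = -648.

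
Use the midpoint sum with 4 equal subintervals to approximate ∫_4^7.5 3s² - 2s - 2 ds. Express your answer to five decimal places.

Δs = (7.5 − 4)/4 = 0.875.
Midpoints: 4.4375, 5.3125, 6.1875, 7.0625.
f(4.4375) = 48.19921875, f(5.3125) = 72.04296875, f(6.1875) = 100.48046875, f(7.0625) = 133.51171875.
Sum = Δs · [f(4.4375) + f(5.3125) + f(6.1875) + f(7.0625)].
Sum ≈ 309.95508.

309.95508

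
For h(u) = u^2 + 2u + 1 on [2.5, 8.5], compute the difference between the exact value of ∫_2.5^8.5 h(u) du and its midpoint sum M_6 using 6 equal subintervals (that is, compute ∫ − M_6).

0.5

Exact integral: ∫_2.5^8.5 h(u) du = 271.5.
M_6 = 271.
Error = 271.5 − 271 = 0.5.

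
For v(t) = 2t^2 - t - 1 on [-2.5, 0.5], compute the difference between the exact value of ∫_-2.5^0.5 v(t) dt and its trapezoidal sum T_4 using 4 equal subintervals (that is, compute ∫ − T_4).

-0.5625

Exact integral: ∫_-2.5^0.5 v(t) dt = 10.5.
T_4 = 11.0625.
Error = 10.5 − 11.0625 = -0.5625.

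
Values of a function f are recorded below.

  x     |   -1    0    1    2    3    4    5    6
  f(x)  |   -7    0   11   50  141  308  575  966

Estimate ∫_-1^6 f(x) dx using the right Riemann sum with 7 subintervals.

2051

Δx = 1.
Sum = 1·[0 + 11 + 50 + 141 + 308 + 575 + 966] = 2051.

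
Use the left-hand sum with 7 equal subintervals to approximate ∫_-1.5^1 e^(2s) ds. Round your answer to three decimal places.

2.514

Δs = (1 − (-1.5))/7 = 5/14.
Left endpoints: -1.5, -8/7, -11/14, -3/7, -1/14, 2/7, 9/14.
f(-1.5) ≈ 0.050, f(-8/7) ≈ 0.102, f(-11/14) ≈ 0.208, f(-3/7) ≈ 0.424, f(-1/14) ≈ 0.867, f(2/7) ≈ 1.771, f(9/14) ≈ 3.617.
Sum = Δs · [f(-1.5) + f(-8/7) + f(-11/14) + ...].
Sum ≈ 2.514.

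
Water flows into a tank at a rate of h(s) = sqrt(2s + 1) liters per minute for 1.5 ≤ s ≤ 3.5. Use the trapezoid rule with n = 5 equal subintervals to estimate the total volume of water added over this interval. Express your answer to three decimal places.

Δs = (3.5 − 1.5)/5 = 0.4.
h(1.5) ≈ 2.000, h(1.9) ≈ 2.191, h(2.3) ≈ 2.366, h(2.7) ≈ 2.530, h(3.1) ≈ 2.683, h(3.5) ≈ 2.828.
T_5 = (Δs/2)·[h(s_0) + 2h(s_1) + ... + 2h(s_{4}) + h(s_5)].
Sum ≈ 4.874.

4.874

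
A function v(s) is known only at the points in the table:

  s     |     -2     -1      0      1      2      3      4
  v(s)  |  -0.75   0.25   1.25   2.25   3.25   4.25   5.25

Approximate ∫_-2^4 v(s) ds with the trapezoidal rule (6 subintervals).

Δs = 1.
T_6 = (1/2)·[(-0.75) + 2·0.25 + 2·1.25 + 2·2.25 + 2·3.25 + 2·4.25 + 5.25] = 13.5.

13.5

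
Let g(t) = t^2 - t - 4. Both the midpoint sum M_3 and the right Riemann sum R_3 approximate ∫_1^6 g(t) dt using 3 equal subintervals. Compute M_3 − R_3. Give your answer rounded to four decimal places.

-28.4722

M_3 ≈ 33.009259.
R_3 ≈ 61.481481.
M_3 − R_3 ≈ -28.4722.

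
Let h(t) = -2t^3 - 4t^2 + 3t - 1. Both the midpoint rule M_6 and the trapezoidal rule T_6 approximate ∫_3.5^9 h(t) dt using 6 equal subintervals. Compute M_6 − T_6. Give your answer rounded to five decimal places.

47.94835

M_6 ≈ -4006.6942998.
T_6 ≈ -4054.6426505.
M_6 − T_6 ≈ 47.94835.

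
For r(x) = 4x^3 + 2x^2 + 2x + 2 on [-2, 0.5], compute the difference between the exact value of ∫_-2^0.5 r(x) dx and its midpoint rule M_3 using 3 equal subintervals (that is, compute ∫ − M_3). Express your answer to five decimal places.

Exact integral: ∫_-2^0.5 r(x) dx ≈ -9.2708333.
M_3 ≈ -8.2581019.
Error ≈ -9.2708333 − (-8.2581019) ≈ -1.01273.

-1.01273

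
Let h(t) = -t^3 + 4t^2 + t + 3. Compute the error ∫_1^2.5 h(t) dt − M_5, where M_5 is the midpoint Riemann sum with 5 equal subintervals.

-0.0140625

Exact integral: ∫_1^2.5 h(t) dt = 17.109375.
M_5 = 17.1234375.
Error = 17.109375 − 17.1234375 = -0.0140625.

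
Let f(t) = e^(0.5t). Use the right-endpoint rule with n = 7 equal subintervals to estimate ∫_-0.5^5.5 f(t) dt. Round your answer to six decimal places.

Δt = (5.5 − (-0.5))/7 = 6/7.
Right endpoints: 5/14, 17/14, 29/14, 41/14, 53/14, 65/14, 5.5.
f(5/14) ≈ 1.195508, f(17/14) ≈ 1.835181, f(29/14) ≈ 2.817118, f(41/14) ≈ 4.324453, f(53/14) ≈ 6.638308, f(65/14) ≈ 10.190221, f(5.5) ≈ 15.642632.
Sum = Δt · [f(5/14) + f(17/14) + f(29/14) + ...].
Sum ≈ 36.551504.

36.551504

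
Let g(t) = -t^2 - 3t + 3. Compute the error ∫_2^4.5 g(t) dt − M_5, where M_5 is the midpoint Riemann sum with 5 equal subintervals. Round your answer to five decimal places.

-0.05208

Exact integral: ∫_2^4.5 g(t) dt ≈ -44.5833333.
M_5 = -44.53125.
Error ≈ -44.5833333 − (-44.53125) ≈ -0.05208.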